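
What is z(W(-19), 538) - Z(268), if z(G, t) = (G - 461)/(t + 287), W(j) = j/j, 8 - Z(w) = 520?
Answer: 84388/165 ≈ 511.44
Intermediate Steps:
Z(w) = -512 (Z(w) = 8 - 1*520 = 8 - 520 = -512)
W(j) = 1
z(G, t) = (-461 + G)/(287 + t)
z(W(-19), 538) - Z(268) = (-461 + 1)/(287 + 538) - 1*(-512) = -460/825 + 512 = (1/825)*(-460) + 512 = -92/165 + 512 = 84388/165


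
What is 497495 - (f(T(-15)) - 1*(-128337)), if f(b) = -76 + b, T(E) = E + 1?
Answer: 369248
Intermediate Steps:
T(E) = 1 + E
497495 - (f(T(-15)) - 1*(-128337)) = 497495 - ((-76 + (1 - 15)) - 1*(-128337)) = 497495 - ((-76 - 14) + 128337) = 497495 - (-90 + 128337) = 497495 - 1*128247 = 497495 - 128247 = 369248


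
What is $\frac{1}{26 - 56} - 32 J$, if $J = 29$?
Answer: $- \frac{27841}{30} \approx -928.03$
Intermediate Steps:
$\frac{1}{26 - 56} - 32 J = \frac{1}{26 - 56} - 928 = \frac{1}{-30} - 928 = - \frac{1}{30} - 928 = - \frac{27841}{30}$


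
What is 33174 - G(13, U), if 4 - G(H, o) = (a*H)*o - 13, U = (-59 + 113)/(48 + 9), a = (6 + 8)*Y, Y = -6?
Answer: 610327/19 ≈ 32122.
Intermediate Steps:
a = -84 (a = (6 + 8)*(-6) = 14*(-6) = -84)
U = 18/19 (U = 54/57 = 54*(1/57) = 18/19 ≈ 0.94737)
G(H, o) = 17 + 84*H*o (G(H, o) = 4 - ((-84*H)*o - 13) = 4 - (-84*H*o - 13) = 4 - (-13 - 84*H*o) = 4 + (13 + 84*H*o) = 17 + 84*H*o)
33174 - G(13, U) = 33174 - (17 + 84*13*(18/19)) = 33174 - (17 + 19656/19) = 33174 - 1*19979/19 = 33174 - 19979/19 = 610327/19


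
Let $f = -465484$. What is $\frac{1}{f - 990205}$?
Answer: $- \frac{1}{1455689} \approx -6.8696 \cdot 10^{-7}$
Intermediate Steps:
$\frac{1}{f - 990205} = \frac{1}{-465484 - 990205} = \frac{1}{-1455689} = - \frac{1}{1455689}$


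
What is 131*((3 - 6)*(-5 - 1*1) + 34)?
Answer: 6812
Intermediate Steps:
131*((3 - 6)*(-5 - 1*1) + 34) = 131*(-3*(-5 - 1) + 34) = 131*(-3*(-6) + 34) = 131*(18 + 34) = 131*52 = 6812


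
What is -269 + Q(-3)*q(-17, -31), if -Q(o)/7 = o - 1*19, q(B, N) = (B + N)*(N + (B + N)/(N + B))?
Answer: 221491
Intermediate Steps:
q(B, N) = (1 + N)*(B + N) (q(B, N) = (B + N)*(N + (B + N)/(B + N)) = (B + N)*(N + 1) = (B + N)*(1 + N) = (1 + N)*(B + N))
Q(o) = 133 - 7*o (Q(o) = -7*(o - 1*19) = -7*(o - 19) = -7*(-19 + o) = 133 - 7*o)
-269 + Q(-3)*q(-17, -31) = -269 + (133 - 7*(-3))*(-17 - 31 + (-31)² - 17*(-31)) = -269 + (133 + 21)*(-17 - 31 + 961 + 527) = -269 + 154*1440 = -269 + 221760 = 221491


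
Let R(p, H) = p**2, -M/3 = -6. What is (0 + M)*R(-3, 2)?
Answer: 162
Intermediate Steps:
M = 18 (M = -3*(-6) = 18)
(0 + M)*R(-3, 2) = (0 + 18)*(-3)**2 = 18*9 = 162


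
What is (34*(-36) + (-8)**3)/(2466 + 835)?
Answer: -1736/3301 ≈ -0.52590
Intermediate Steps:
(34*(-36) + (-8)**3)/(2466 + 835) = (-1224 - 512)/3301 = -1736*1/3301 = -1736/3301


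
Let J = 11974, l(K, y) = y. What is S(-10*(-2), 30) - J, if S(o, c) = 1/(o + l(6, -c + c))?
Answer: -239479/20 ≈ -11974.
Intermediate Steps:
S(o, c) = 1/o (S(o, c) = 1/(o + (-c + c)) = 1/(o + 0) = 1/o)
S(-10*(-2), 30) - J = 1/(-10*(-2)) - 1*11974 = 1/20 - 11974 = -239479/20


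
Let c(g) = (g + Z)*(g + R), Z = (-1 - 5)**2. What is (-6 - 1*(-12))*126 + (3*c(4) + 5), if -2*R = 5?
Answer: 941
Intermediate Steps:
R = -5/2 (R = -1/2*5 = -5/2 ≈ -2.5000)
Z = 36 (Z = (-6)**2 = 36)
c(g) = (36 + g)*(-5/2 + g) (c(g) = (g + 36)*(g - 5/2) = (36 + g)*(-5/2 + g))
(-6 - 1*(-12))*126 + (3*c(4) + 5) = (-6 - 1*(-12))*126 + (3*(-90 + 4**2 + (67/2)*4) + 5) = (-6 + 12)*126 + (3*(-90 + 16 + 134) + 5) = 6*126 + (3*60 + 5) = 756 + (180 + 5) = 756 + 185 = 941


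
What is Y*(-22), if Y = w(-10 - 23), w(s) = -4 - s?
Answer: -638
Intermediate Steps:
Y = 29 (Y = -4 - (-10 - 23) = -4 - 1*(-33) = -4 + 33 = 29)
Y*(-22) = 29*(-22) = -638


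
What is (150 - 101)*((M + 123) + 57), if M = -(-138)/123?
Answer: 363874/41 ≈ 8875.0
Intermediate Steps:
M = 46/41 (M = -(-138)/123 = -1*(-46/41) = 46/41 ≈ 1.1220)
(150 - 101)*((M + 123) + 57) = (150 - 101)*((46/41 + 123) + 57) = 49*(5089/41 + 57) = 49*(7426/41) = 363874/41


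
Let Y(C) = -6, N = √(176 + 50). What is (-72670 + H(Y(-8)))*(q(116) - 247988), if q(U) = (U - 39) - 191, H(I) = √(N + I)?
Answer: 18029572340 - 248102*√(-6 + √226) ≈ 1.8029e+10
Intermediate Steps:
N = √226 ≈ 15.033
H(I) = √(I + √226) (H(I) = √(√226 + I) = √(I + √226))
q(U) = -230 + U (q(U) = (-39 + U) - 191 = -230 + U)
(-72670 + H(Y(-8)))*(q(116) - 247988) = (-72670 + √(-6 + √226))*((-230 + 116) - 247988) = (-72670 + √(-6 + √226))*(-114 - 247988) = (-72670 + √(-6 + √226))*(-248102) = 18029572340 - 248102*√(-6 + √226)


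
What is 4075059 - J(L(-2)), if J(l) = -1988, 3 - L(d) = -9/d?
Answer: 4077047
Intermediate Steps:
L(d) = 3 + 9/d (L(d) = 3 - (-9)/d = 3 + 9/d)
4075059 - J(L(-2)) = 4075059 - 1*(-1988) = 4075059 + 1988 = 4077047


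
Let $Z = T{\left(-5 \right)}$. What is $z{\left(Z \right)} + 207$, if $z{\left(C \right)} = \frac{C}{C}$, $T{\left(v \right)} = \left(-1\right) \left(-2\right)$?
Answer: $208$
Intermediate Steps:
$T{\left(v \right)} = 2$
$Z = 2$
$z{\left(C \right)} = 1$
$z{\left(Z \right)} + 207 = 1 + 207 = 208$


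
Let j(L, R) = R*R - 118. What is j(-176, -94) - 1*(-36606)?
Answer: 45324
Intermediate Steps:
j(L, R) = -118 + R**2 (j(L, R) = R**2 - 118 = -118 + R**2)
j(-176, -94) - 1*(-36606) = (-118 + (-94)**2) - 1*(-36606) = (-118 + 8836) + 36606 = 8718 + 36606 = 45324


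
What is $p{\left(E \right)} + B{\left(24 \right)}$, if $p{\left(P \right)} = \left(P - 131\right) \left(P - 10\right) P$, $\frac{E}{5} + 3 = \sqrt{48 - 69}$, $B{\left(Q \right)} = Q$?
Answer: $42924 + 28450 i \sqrt{21} \approx 42924.0 + 1.3037 \cdot 10^{5} i$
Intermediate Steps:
$E = -15 + 5 i \sqrt{21}$ ($E = -15 + 5 \sqrt{48 - 69} = -15 + 5 \sqrt{-21} = -15 + 5 i \sqrt{21} \approx -15.0 + 22.913 i$)
$p{\left(P \right)} = P \left(-131 + P\right) \left(-10 + P\right)$ ($p{\left(P \right)} = \left(-131 + P\right) \left(-10 + P\right) P = P \left(-131 + P\right) \left(-10 + P\right)$)
$p{\left(E \right)} + B{\left(24 \right)} = \left(-15 + 5 i \sqrt{21}\right) \left(1310 + \left(-15 + 5 i \sqrt{21}\right)^{2} - 141 \left(-15 + 5 i \sqrt{21}\right)\right) + 24 = \left(-15 + 5 i \sqrt{21}\right) \left(1310 + \left(-15 + 5 i \sqrt{21}\right)^{2} + \left(2115 - 705 i \sqrt{21}\right)\right) + 24 = \left(-15 + 5 i \sqrt{21}\right) \left(3425 + \left(-15 + 5 i \sqrt{21}\right)^{2} - 705 i \sqrt{21}\right) + 24 = 24 + \left(-15 + 5 i \sqrt{21}\right) \left(3425 + \left(-15 + 5 i \sqrt{21}\right)^{2} - 705 i \sqrt{21}\right)$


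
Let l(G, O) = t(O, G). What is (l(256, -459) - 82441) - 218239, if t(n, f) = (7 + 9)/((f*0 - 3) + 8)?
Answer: -1503384/5 ≈ -3.0068e+5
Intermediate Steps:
t(n, f) = 16/5 (t(n, f) = 16/((0 - 3) + 8) = 16/(-3 + 8) = 16/5)
l(G, O) = 16/5
(l(256, -459) - 82441) - 218239 = (16/5 - 82441) - 218239 = -412189/5 - 218239 = -1503384/5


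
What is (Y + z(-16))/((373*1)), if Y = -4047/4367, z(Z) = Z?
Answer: -73919/1628891 ≈ -0.045380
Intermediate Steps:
Y = -4047/4367 (Y = -4047*1/4367 = -4047/4367 ≈ -0.92672)
(Y + z(-16))/((373*1)) = (-4047/4367 - 16)/((373*1)) = -73919/4367/373 = -73919/4367*1/373 = -73919/1628891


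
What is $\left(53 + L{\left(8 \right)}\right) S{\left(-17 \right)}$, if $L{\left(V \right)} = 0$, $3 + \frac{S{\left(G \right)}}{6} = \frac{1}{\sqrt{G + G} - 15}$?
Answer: $- \frac{251856}{259} - \frac{318 i \sqrt{34}}{259} \approx -972.42 - 7.1592 i$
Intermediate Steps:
$S{\left(G \right)} = -18 + \frac{6}{-15 + \sqrt{2} \sqrt{G}}$ ($S{\left(G \right)} = -18 + \frac{6}{\sqrt{G + G} - 15} = -18 + \frac{6}{\sqrt{2 G} - 15} = -18 + \frac{6}{\sqrt{2} \sqrt{G} - 15} = -18 + \frac{6}{-15 + \sqrt{2} \sqrt{G}}$)
$\left(53 + L{\left(8 \right)}\right) S{\left(-17 \right)} = \left(53 + 0\right) \frac{6 \left(46 - 3 \sqrt{2} \sqrt{-17}\right)}{-15 + \sqrt{2} \sqrt{-17}} = 53 \frac{6 \left(46 - 3 \sqrt{2} i \sqrt{17}\right)}{-15 + \sqrt{2} i \sqrt{17}} = 53 \frac{6 \left(46 - 3 i \sqrt{34}\right)}{-15 + i \sqrt{34}} = \frac{318 \left(46 - 3 i \sqrt{34}\right)}{-15 + i \sqrt{34}}$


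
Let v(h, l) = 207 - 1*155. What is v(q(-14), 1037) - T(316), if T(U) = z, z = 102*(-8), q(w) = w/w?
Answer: 868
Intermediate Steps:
q(w) = 1
z = -816
T(U) = -816
v(h, l) = 52 (v(h, l) = 207 - 155 = 52)
v(q(-14), 1037) - T(316) = 52 - 1*(-816) = 52 + 816 = 868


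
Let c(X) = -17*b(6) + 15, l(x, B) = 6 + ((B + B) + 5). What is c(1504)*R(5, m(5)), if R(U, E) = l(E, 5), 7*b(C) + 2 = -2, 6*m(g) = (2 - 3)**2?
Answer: 519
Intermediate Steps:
m(g) = 1/6 (m(g) = (2 - 3)**2/6 = (1/6)*(-1)**2 = (1/6)*1 = 1/6)
l(x, B) = 11 + 2*B (l(x, B) = 6 + (2*B + 5) = 6 + (5 + 2*B) = 11 + 2*B)
b(C) = -4/7 (b(C) = -2/7 + (1/7)*(-2) = -2/7 - 2/7 = -4/7)
R(U, E) = 21 (R(U, E) = 11 + 2*5 = 11 + 10 = 21)
c(X) = 173/7 (c(X) = -17*(-4/7) + 15 = 68/7 + 15 = 173/7)
c(1504)*R(5, m(5)) = (173/7)*21 = 519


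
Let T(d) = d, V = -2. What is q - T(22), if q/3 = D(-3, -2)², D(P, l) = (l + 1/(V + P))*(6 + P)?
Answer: 2717/25 ≈ 108.68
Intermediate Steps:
D(P, l) = (6 + P)*(l + 1/(-2 + P)) (D(P, l) = (l + 1/(-2 + P))*(6 + P) = (6 + P)*(l + 1/(-2 + P)))
q = 3267/25 (q = 3*((6 - 3 - 12*(-2) - 2*(-3)² + 4*(-3)*(-2))/(-2 - 3))² = 3*((6 - 3 + 24 - 2*9 + 24)/(-5))² = 3*(-(6 - 3 + 24 - 18 + 24)/5)² = 3*(-⅕*33)² = 3*(-33/5)² = 3*(1089/25) = 3267/25 ≈ 130.68)
q - T(22) = 3267/25 - 1*22 = 3267/25 - 22 = 2717/25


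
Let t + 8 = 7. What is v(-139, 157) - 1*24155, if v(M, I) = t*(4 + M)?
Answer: -24020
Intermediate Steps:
t = -1 (t = -8 + 7 = -1)
v(M, I) = -4 - M (v(M, I) = -(4 + M) = -4 - M)
v(-139, 157) - 1*24155 = (-4 - 1*(-139)) - 1*24155 = (-4 + 139) - 24155 = 135 - 24155 = -24020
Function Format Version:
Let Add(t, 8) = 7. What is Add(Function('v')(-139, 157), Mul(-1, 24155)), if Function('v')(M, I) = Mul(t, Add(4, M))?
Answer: -24020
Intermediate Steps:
t = -1 (t = Add(-8, 7) = -1)
Function('v')(M, I) = Add(-4, Mul(-1, M)) (Function('v')(M, I) = Mul(-1, Add(4, M)) = Add(-4, Mul(-1, M)))
Add(Function('v')(-139, 157), Mul(-1, 24155)) = Add(Add(-4, Mul(-1, -139)), Mul(-1, 24155)) = Add(Add(-4, 139), -24155) = Add(135, -24155) = -24020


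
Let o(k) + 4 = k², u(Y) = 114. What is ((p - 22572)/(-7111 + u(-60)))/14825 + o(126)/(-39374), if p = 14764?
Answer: -823051730304/2042142845675 ≈ -0.40303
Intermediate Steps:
o(k) = -4 + k²
((p - 22572)/(-7111 + u(-60)))/14825 + o(126)/(-39374) = ((14764 - 22572)/(-7111 + 114))/14825 + (-4 + 126²)/(-39374) = -7808/(-6997)*(1/14825) + (-4 + 15876)*(-1/39374) = -7808*(-1/6997)*(1/14825) + 15872*(-1/39374) = (7808/6997)*(1/14825) - 7936/19687 = 7808/103730525 - 7936/19687 = -823051730304/2042142845675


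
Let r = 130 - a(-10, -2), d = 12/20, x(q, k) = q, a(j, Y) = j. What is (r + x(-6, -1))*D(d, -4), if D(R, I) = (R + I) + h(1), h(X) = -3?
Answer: -4288/5 ≈ -857.60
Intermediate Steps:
d = ⅗ (d = 12*(1/20) = ⅗ ≈ 0.60000)
D(R, I) = -3 + I + R (D(R, I) = (R + I) - 3 = (I + R) - 3 = -3 + I + R)
r = 140 (r = 130 - 1*(-10) = 130 + 10 = 140)
(r + x(-6, -1))*D(d, -4) = (140 - 6)*(-3 - 4 + ⅗) = 134*(-32/5) = -4288/5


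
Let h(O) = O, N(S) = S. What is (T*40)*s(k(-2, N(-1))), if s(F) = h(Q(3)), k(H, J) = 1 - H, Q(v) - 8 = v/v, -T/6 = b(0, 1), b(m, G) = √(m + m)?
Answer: 0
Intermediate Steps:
b(m, G) = √2*√m (b(m, G) = √(2*m) = √2*√m)
T = 0 (T = -6*√2*√0 = -6*√2*0 = -6*0 = 0)
Q(v) = 9 (Q(v) = 8 + v/v = 8 + 1 = 9)
s(F) = 9
(T*40)*s(k(-2, N(-1))) = (0*40)*9 = 0*9 = 0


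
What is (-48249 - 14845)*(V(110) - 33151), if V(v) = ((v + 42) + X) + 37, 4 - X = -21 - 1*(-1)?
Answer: 2078190172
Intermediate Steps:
X = 24 (X = 4 - (-21 - 1*(-1)) = 4 - (-21 + 1) = 4 - 1*(-20) = 4 + 20 = 24)
V(v) = 103 + v (V(v) = ((v + 42) + 24) + 37 = ((42 + v) + 24) + 37 = (66 + v) + 37 = 103 + v)
(-48249 - 14845)*(V(110) - 33151) = (-48249 - 14845)*((103 + 110) - 33151) = -63094*(213 - 33151) = -63094*(-32938) = 2078190172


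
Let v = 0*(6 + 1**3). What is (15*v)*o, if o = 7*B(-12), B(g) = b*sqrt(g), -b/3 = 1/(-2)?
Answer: 0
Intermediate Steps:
b = 3/2 (b = -3/(-2) = -3*(-1/2) = 3/2 ≈ 1.5000)
B(g) = 3*sqrt(g)/2
v = 0 (v = 0*(6 + 1) = 0*7 = 0)
o = 21*I*sqrt(3) (o = 7*(3*sqrt(-12)/2) = 7*(3*(2*I*sqrt(3))/2) = 7*(3*I*sqrt(3)) = 21*I*sqrt(3) ≈ 36.373*I)
(15*v)*o = (15*0)*(21*I*sqrt(3)) = 0*(21*I*sqrt(3)) = 0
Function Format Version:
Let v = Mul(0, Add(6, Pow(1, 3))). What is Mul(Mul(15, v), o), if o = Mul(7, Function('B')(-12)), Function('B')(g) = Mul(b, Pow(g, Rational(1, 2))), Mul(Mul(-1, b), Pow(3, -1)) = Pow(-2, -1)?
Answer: 0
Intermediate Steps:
b = Rational(3, 2) (b = Mul(-3, Pow(-2, -1)) = Mul(-3, Rational(-1, 2)) = Rational(3, 2) ≈ 1.5000)
Function('B')(g) = Mul(Rational(3, 2), Pow(g, Rational(1, 2)))
v = 0 (v = Mul(0, Add(6, 1)) = Mul(0, 7) = 0)
o = Mul(21, I, Pow(3, Rational(1, 2))) (o = Mul(7, Mul(Rational(3, 2), Pow(-12, Rational(1, 2)))) = Mul(7, Mul(Rational(3, 2), Mul(2, I, Pow(3, Rational(1, 2))))) = Mul(7, Mul(3, I, Pow(3, Rational(1, 2)))) = Mul(21, I, Pow(3, Rational(1, 2))) ≈ Mul(36.373, I))
Mul(Mul(15, v), o) = Mul(Mul(15, 0), Mul(21, I, Pow(3, Rational(1, 2)))) = Mul(0, Mul(21, I, Pow(3, Rational(1, 2)))) = 0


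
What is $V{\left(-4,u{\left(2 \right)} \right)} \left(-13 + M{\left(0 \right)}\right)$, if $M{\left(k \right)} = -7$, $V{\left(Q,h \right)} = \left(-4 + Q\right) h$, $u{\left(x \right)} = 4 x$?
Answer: $1280$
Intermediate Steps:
$V{\left(Q,h \right)} = h \left(-4 + Q\right)$
$V{\left(-4,u{\left(2 \right)} \right)} \left(-13 + M{\left(0 \right)}\right) = 4 \cdot 2 \left(-4 - 4\right) \left(-13 - 7\right) = 8 \left(-8\right) \left(-20\right) = \left(-64\right) \left(-20\right) = 1280$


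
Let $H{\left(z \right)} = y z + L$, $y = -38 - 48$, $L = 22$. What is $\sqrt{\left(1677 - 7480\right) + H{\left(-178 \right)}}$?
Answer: $\sqrt{9527} \approx 97.606$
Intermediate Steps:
$y = -86$ ($y = -38 - 48 = -86$)
$H{\left(z \right)} = 22 - 86 z$ ($H{\left(z \right)} = - 86 z + 22 = 22 - 86 z$)
$\sqrt{\left(1677 - 7480\right) + H{\left(-178 \right)}} = \sqrt{\left(1677 - 7480\right) + \left(22 - -15308\right)} = \sqrt{\left(1677 - 7480\right) + \left(22 + 15308\right)} = \sqrt{-5803 + 15330} = \sqrt{9527}$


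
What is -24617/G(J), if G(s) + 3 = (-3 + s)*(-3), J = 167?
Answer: 24617/495 ≈ 49.731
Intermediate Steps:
G(s) = 6 - 3*s (G(s) = -3 + (-3 + s)*(-3) = -3 + (9 - 3*s) = 6 - 3*s)
-24617/G(J) = -24617/(6 - 3*167) = -24617/(6 - 501) = -24617/(-495) = -24617*(-1/495) = 24617/495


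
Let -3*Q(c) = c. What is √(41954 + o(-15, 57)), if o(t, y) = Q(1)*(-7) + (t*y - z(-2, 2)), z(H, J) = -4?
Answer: 2*√92487/3 ≈ 202.74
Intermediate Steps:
Q(c) = -c/3
o(t, y) = 19/3 + t*y (o(t, y) = -⅓*1*(-7) + (t*y - 1*(-4)) = -⅓*(-7) + (t*y + 4) = 7/3 + (4 + t*y) = 19/3 + t*y)
√(41954 + o(-15, 57)) = √(41954 + (19/3 - 15*57)) = √(41954 + (19/3 - 855)) = √(41954 - 2546/3) = √(123316/3) = 2*√92487/3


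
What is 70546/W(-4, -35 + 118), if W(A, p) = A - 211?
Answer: -70546/215 ≈ -328.12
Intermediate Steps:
W(A, p) = -211 + A
70546/W(-4, -35 + 118) = 70546/(-211 - 4) = 70546/(-215) = 70546*(-1/215) = -70546/215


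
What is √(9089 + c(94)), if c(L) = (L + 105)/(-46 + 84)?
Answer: √13132078/38 ≈ 95.364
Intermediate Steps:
c(L) = 105/38 + L/38 (c(L) = (105 + L)/38 = (105 + L)*(1/38) = 105/38 + L/38)
√(9089 + c(94)) = √(9089 + (105/38 + (1/38)*94)) = √(9089 + (105/38 + 47/19)) = √(9089 + 199/38) = √(345581/38) = √13132078/38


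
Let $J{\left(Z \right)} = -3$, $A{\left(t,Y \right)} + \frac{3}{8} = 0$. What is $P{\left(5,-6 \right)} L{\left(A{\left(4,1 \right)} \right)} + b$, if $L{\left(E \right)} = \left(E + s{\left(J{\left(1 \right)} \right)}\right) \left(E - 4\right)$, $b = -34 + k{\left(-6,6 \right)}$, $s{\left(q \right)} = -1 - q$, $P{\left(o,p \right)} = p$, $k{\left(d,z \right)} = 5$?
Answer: $\frac{437}{32} \approx 13.656$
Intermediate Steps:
$A{\left(t,Y \right)} = - \frac{3}{8}$ ($A{\left(t,Y \right)} = - \frac{3}{8} + 0 = - \frac{3}{8}$)
$b = -29$ ($b = -34 + 5 = -29$)
$L{\left(E \right)} = \left(-4 + E\right) \left(2 + E\right)$ ($L{\left(E \right)} = \left(E - -2\right) \left(E - 4\right) = \left(E + \left(-1 + 3\right)\right) \left(-4 + E\right) = \left(E + 2\right) \left(-4 + E\right) = \left(2 + E\right) \left(-4 + E\right) = \left(-4 + E\right) \left(2 + E\right)$)
$P{\left(5,-6 \right)} L{\left(A{\left(4,1 \right)} \right)} + b = - 6 \left(-8 + \left(- \frac{3}{8}\right)^{2} - - \frac{3}{4}\right) - 29 = - 6 \left(-8 + \frac{9}{64} + \frac{3}{4}\right) - 29 = \left(-6\right) \left(- \frac{455}{64}\right) - 29 = \frac{1365}{32} - 29 = \frac{437}{32}$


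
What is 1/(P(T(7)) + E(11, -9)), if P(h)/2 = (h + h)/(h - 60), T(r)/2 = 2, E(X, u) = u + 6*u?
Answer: -7/443 ≈ -0.015801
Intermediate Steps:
E(X, u) = 7*u
T(r) = 4 (T(r) = 2*2 = 4)
P(h) = 4*h/(-60 + h) (P(h) = 2*((h + h)/(h - 60)) = 2*((2*h)/(-60 + h)) = 2*(2*h/(-60 + h)) = 4*h/(-60 + h))
1/(P(T(7)) + E(11, -9)) = 1/(4*4/(-60 + 4) + 7*(-9)) = 1/(4*4/(-56) - 63) = 1/(4*4*(-1/56) - 63) = 1/(-2/7 - 63) = 1/(-443/7) = -7/443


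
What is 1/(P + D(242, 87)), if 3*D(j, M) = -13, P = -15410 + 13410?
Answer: -3/6013 ≈ -0.00049892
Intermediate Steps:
P = -2000
D(j, M) = -13/3 (D(j, M) = (⅓)*(-13) = -13/3)
1/(P + D(242, 87)) = 1/(-2000 - 13/3) = 1/(-6013/3) = -3/6013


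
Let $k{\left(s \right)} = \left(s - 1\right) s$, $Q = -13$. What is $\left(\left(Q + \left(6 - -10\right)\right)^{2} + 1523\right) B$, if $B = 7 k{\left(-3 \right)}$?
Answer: $128688$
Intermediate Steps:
$k{\left(s \right)} = s \left(-1 + s\right)$ ($k{\left(s \right)} = \left(-1 + s\right) s = s \left(-1 + s\right)$)
$B = 84$ ($B = 7 \left(- 3 \left(-1 - 3\right)\right) = 7 \left(\left(-3\right) \left(-4\right)\right) = 7 \cdot 12 = 84$)
$\left(\left(Q + \left(6 - -10\right)\right)^{2} + 1523\right) B = \left(\left(-13 + \left(6 - -10\right)\right)^{2} + 1523\right) 84 = \left(\left(-13 + \left(6 + 10\right)\right)^{2} + 1523\right) 84 = \left(\left(-13 + 16\right)^{2} + 1523\right) 84 = \left(3^{2} + 1523\right) 84 = \left(9 + 1523\right) 84 = 1532 \cdot 84 = 128688$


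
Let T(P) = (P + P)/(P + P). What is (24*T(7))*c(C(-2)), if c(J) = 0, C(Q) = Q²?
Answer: 0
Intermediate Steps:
T(P) = 1 (T(P) = (2*P)/((2*P)) = (2*P)*(1/(2*P)) = 1)
(24*T(7))*c(C(-2)) = (24*1)*0 = 24*0 = 0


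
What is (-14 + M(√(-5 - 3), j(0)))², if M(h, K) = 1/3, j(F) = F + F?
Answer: 1681/9 ≈ 186.78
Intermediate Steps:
j(F) = 2*F
M(h, K) = ⅓ (M(h, K) = 1*(⅓) = ⅓)
(-14 + M(√(-5 - 3), j(0)))² = (-14 + ⅓)² = (-41/3)² = 1681/9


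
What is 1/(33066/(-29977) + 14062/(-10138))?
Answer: -151953413/378379841 ≈ -0.40159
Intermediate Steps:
1/(33066/(-29977) + 14062/(-10138)) = 1/(33066*(-1/29977) + 14062*(-1/10138)) = 1/(-33066/29977 - 7031/5069) = 1/(-378379841/151953413) = -151953413/378379841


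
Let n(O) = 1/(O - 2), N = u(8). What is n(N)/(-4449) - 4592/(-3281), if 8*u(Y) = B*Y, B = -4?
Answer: 122582129/87583014 ≈ 1.3996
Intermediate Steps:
u(Y) = -Y/2 (u(Y) = (-4*Y)/8 = -Y/2)
N = -4 (N = -½*8 = -4)
n(O) = 1/(-2 + O)
n(N)/(-4449) - 4592/(-3281) = 1/(-2 - 4*(-4449)) - 4592/(-3281) = -1/4449/(-6) - 4592*(-1/3281) = -⅙*(-1/4449) + 4592/3281 = 1/26694 + 4592/3281 = 122582129/87583014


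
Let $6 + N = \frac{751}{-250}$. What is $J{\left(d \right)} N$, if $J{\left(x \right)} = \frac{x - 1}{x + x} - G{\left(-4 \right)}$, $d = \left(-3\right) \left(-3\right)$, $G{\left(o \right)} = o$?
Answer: $- \frac{9004}{225} \approx -40.018$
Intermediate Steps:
$N = - \frac{2251}{250}$ ($N = -6 + \frac{751}{-250} = -6 + 751 \left(- \frac{1}{250}\right) = -6 - \frac{751}{250} = - \frac{2251}{250} \approx -9.004$)
$d = 9$
$J{\left(x \right)} = 4 + \frac{-1 + x}{2 x}$ ($J{\left(x \right)} = \frac{x - 1}{x + x} - -4 = \frac{-1 + x}{2 x} + 4 = 4 + \frac{-1 + x}{2 x}$)
$J{\left(d \right)} N = \frac{-1 + 9 \cdot 9}{2 \cdot 9} \left(- \frac{2251}{250}\right) = \frac{1}{2} \cdot \frac{1}{9} \left(-1 + 81\right) \left(- \frac{2251}{250}\right) = \frac{1}{2} \cdot \frac{1}{9} \cdot 80 \left(- \frac{2251}{250}\right) = \frac{40}{9} \left(- \frac{2251}{250}\right) = - \frac{9004}{225}$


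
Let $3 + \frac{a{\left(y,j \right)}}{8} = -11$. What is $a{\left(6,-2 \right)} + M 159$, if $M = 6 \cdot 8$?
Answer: $7520$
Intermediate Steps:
$a{\left(y,j \right)} = -112$ ($a{\left(y,j \right)} = -24 + 8 \left(-11\right) = -24 - 88 = -112$)
$M = 48$
$a{\left(6,-2 \right)} + M 159 = -112 + 48 \cdot 159 = -112 + 7632 = 7520$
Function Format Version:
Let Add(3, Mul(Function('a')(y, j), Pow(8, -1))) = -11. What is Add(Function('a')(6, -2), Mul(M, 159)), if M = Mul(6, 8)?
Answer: 7520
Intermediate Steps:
Function('a')(y, j) = -112 (Function('a')(y, j) = Add(-24, Mul(8, -11)) = Add(-24, -88) = -112)
M = 48
Add(Function('a')(6, -2), Mul(M, 159)) = Add(-112, Mul(48, 159)) = Add(-112, 7632) = 7520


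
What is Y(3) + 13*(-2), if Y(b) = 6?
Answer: -20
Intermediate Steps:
Y(3) + 13*(-2) = 6 + 13*(-2) = 6 - 26 = -20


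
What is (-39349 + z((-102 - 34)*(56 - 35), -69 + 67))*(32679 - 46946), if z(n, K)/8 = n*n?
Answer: -930415827913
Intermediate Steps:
z(n, K) = 8*n**2 (z(n, K) = 8*(n*n) = 8*n**2)
(-39349 + z((-102 - 34)*(56 - 35), -69 + 67))*(32679 - 46946) = (-39349 + 8*((-102 - 34)*(56 - 35))**2)*(32679 - 46946) = (-39349 + 8*(-136*21)**2)*(-14267) = (-39349 + 8*(-2856)**2)*(-14267) = (-39349 + 8*8156736)*(-14267) = (-39349 + 65253888)*(-14267) = 65214539*(-14267) = -930415827913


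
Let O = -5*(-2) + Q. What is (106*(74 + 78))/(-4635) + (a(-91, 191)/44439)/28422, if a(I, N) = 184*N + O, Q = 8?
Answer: -1130556790057/325234153935 ≈ -3.4761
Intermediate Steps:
O = 18 (O = -5*(-2) + 8 = 10 + 8 = 18)
a(I, N) = 18 + 184*N (a(I, N) = 184*N + 18 = 18 + 184*N)
(106*(74 + 78))/(-4635) + (a(-91, 191)/44439)/28422 = (106*(74 + 78))/(-4635) + ((18 + 184*191)/44439)/28422 = (106*152)*(-1/4635) + ((18 + 35144)*(1/44439))*(1/28422) = 16112*(-1/4635) + (35162*(1/44439))*(1/28422) = -16112/4635 + (35162/44439)*(1/28422) = -16112/4635 + 17581/631522629 = -1130556790057/325234153935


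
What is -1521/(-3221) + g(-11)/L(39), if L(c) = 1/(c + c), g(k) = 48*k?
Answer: -132652143/3221 ≈ -41184.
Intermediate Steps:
L(c) = 1/(2*c)
-1521/(-3221) + g(-11)/L(39) = -1521/(-3221) + (48*(-11))/(((1/2)/39)) = -1521*(-1/3221) - 528/((1/2)*(1/39)) = 1521/3221 - 528/1/78 = 1521/3221 - 528*78 = 1521/3221 - 41184 = -132652143/3221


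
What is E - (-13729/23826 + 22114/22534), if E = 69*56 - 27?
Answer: 54206550485/14128818 ≈ 3836.6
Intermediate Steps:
E = 3837 (E = 3864 - 27 = 3837)
E - (-13729/23826 + 22114/22534) = 3837 - (-13729/23826 + 22114/22534) = 3837 - (-13729*1/23826 + 22114*(1/22534)) = 3837 - (-13729/23826 + 11057/11267) = 3837 - 1*5724181/14128818 = 3837 - 5724181/14128818 = 54206550485/14128818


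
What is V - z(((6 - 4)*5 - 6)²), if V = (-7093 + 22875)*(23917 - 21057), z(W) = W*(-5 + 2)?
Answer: 45136568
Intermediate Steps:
z(W) = -3*W (z(W) = W*(-3) = -3*W)
V = 45136520 (V = 15782*2860 = 45136520)
V - z(((6 - 4)*5 - 6)²) = 45136520 - (-3)*((6 - 4)*5 - 6)² = 45136520 - (-3)*(2*5 - 6)² = 45136520 - (-3)*(10 - 6)² = 45136520 - (-3)*4² = 45136520 - (-3)*16 = 45136520 - 1*(-48) = 45136520 + 48 = 45136568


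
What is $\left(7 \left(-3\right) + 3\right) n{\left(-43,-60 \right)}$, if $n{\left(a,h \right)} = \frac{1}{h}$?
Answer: $\frac{3}{10} \approx 0.3$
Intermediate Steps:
$\left(7 \left(-3\right) + 3\right) n{\left(-43,-60 \right)} = \frac{7 \left(-3\right) + 3}{-60} = \left(-21 + 3\right) \left(- \frac{1}{60}\right) = \left(-18\right) \left(- \frac{1}{60}\right) = \frac{3}{10}$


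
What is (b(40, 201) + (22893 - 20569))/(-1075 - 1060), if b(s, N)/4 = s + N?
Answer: -3288/2135 ≈ -1.5400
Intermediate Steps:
b(s, N) = 4*N + 4*s (b(s, N) = 4*(s + N) = 4*(N + s) = 4*N + 4*s)
(b(40, 201) + (22893 - 20569))/(-1075 - 1060) = ((4*201 + 4*40) + (22893 - 20569))/(-1075 - 1060) = ((804 + 160) + 2324)/(-2135) = (964 + 2324)*(-1/2135) = 3288*(-1/2135) = -3288/2135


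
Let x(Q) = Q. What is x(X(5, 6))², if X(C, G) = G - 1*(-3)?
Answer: 81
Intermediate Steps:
X(C, G) = 3 + G (X(C, G) = G + 3 = 3 + G)
x(X(5, 6))² = (3 + 6)² = 9² = 81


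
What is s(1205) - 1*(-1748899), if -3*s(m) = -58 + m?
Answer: 5245550/3 ≈ 1.7485e+6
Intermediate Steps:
s(m) = 58/3 - m/3 (s(m) = -(-58 + m)/3 = 58/3 - m/3)
s(1205) - 1*(-1748899) = (58/3 - ⅓*1205) - 1*(-1748899) = (58/3 - 1205/3) + 1748899 = -1147/3 + 1748899 = 5245550/3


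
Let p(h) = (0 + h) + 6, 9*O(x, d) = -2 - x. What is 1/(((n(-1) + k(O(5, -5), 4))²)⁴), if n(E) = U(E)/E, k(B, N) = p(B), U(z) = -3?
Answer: 43046721/899194740203776 ≈ 4.7873e-8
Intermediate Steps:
O(x, d) = -2/9 - x/9 (O(x, d) = (-2 - x)/9 = -2/9 - x/9)
p(h) = 6 + h (p(h) = h + 6 = 6 + h)
k(B, N) = 6 + B
n(E) = -3/E
1/(((n(-1) + k(O(5, -5), 4))²)⁴) = 1/(((-3/(-1) + (6 + (-2/9 - ⅑*5)))²)⁴) = 1/(((-3*(-1) + (6 + (-2/9 - 5/9)))²)⁴) = 1/(((3 + (6 - 7/9))²)⁴) = 1/(((3 + 47/9)²)⁴) = 1/(((74/9)²)⁴) = 1/((5476/81)⁴) = 1/(899194740203776/43046721) = 43046721/899194740203776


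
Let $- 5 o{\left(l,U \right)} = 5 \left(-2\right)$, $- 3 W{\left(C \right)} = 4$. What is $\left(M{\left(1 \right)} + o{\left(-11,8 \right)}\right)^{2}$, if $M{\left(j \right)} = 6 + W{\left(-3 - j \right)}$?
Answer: $\frac{400}{9} \approx 44.444$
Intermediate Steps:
$W{\left(C \right)} = - \frac{4}{3}$ ($W{\left(C \right)} = \left(- \frac{1}{3}\right) 4 = - \frac{4}{3}$)
$o{\left(l,U \right)} = 2$ ($o{\left(l,U \right)} = - \frac{5 \left(-2\right)}{5} = \left(- \frac{1}{5}\right) \left(-10\right) = 2$)
$M{\left(j \right)} = \frac{14}{3}$ ($M{\left(j \right)} = 6 - \frac{4}{3} = \frac{14}{3}$)
$\left(M{\left(1 \right)} + o{\left(-11,8 \right)}\right)^{2} = \left(\frac{14}{3} + 2\right)^{2} = \left(\frac{20}{3}\right)^{2} = \frac{400}{9}$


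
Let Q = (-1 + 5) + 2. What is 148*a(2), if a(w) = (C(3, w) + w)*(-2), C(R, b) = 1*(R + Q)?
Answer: -3256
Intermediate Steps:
Q = 6 (Q = 4 + 2 = 6)
C(R, b) = 6 + R (C(R, b) = 1*(R + 6) = 1*(6 + R) = 6 + R)
a(w) = -18 - 2*w (a(w) = ((6 + 3) + w)*(-2) = (9 + w)*(-2) = -18 - 2*w)
148*a(2) = 148*(-18 - 2*2) = 148*(-18 - 4) = 148*(-22) = -3256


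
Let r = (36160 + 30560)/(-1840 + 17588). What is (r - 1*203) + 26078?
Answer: 101886555/3937 ≈ 25879.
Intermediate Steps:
r = 16680/3937 (r = 66720/15748 = 66720*(1/15748) = 16680/3937 ≈ 4.2367)
(r - 1*203) + 26078 = (16680/3937 - 1*203) + 26078 = (16680/3937 - 203) + 26078 = -782531/3937 + 26078 = 101886555/3937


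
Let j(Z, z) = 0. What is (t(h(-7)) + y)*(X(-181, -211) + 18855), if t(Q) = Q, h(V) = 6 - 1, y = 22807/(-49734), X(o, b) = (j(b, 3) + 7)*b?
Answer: 1962523607/24867 ≈ 78921.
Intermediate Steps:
X(o, b) = 7*b (X(o, b) = (0 + 7)*b = 7*b)
y = -22807/49734 (y = 22807*(-1/49734) = -22807/49734 ≈ -0.45858)
h(V) = 5
(t(h(-7)) + y)*(X(-181, -211) + 18855) = (5 - 22807/49734)*(7*(-211) + 18855) = 225863*(-1477 + 18855)/49734 = (225863/49734)*17378 = 1962523607/24867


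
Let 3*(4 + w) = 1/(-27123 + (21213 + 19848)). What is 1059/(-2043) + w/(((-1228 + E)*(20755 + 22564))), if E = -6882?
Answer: -345704018996275/666924765177204 ≈ -0.51836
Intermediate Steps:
w = -167255/41814 (w = -4 + 1/(3*(-27123 + (21213 + 19848))) = -4 + 1/(3*(-27123 + 41061)) = -4 + (⅓)/13938 = -4 + (⅓)*(1/13938) = -4 + 1/41814 = -167255/41814 ≈ -4.0000)
1059/(-2043) + w/(((-1228 + E)*(20755 + 22564))) = 1059/(-2043) - 167255*1/((-1228 - 6882)*(20755 + 22564))/41814 = 1059*(-1/2043) - 167255/(41814*((-8110*43319))) = -353/681 - 167255/41814/(-351317090) = -353/681 - 167255/41814*(-1/351317090) = -353/681 + 33451/2937994560252 = -345704018996275/666924765177204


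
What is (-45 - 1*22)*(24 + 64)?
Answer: -5896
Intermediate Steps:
(-45 - 1*22)*(24 + 64) = (-45 - 22)*88 = -67*88 = -5896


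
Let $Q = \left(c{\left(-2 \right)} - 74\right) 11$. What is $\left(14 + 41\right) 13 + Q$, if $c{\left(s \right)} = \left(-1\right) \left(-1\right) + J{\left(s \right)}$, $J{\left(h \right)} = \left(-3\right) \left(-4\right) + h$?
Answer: $22$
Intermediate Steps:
$J{\left(h \right)} = 12 + h$
$c{\left(s \right)} = 13 + s$ ($c{\left(s \right)} = \left(-1\right) \left(-1\right) + \left(12 + s\right) = 1 + \left(12 + s\right) = 13 + s$)
$Q = -693$ ($Q = \left(\left(13 - 2\right) - 74\right) 11 = \left(11 - 74\right) 11 = \left(-63\right) 11 = -693$)
$\left(14 + 41\right) 13 + Q = \left(14 + 41\right) 13 - 693 = 55 \cdot 13 - 693 = 715 - 693 = 22$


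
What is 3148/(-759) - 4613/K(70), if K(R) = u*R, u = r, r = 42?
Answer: -607447/106260 ≈ -5.7166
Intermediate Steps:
u = 42
K(R) = 42*R
3148/(-759) - 4613/K(70) = 3148/(-759) - 4613/(42*70) = 3148*(-1/759) - 4613/2940 = -3148/759 - 4613*1/2940 = -3148/759 - 659/420 = -607447/106260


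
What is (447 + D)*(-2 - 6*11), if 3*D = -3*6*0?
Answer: -30396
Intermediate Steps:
D = 0 (D = (-3*6*0)/3 = (-18*0)/3 = (⅓)*0 = 0)
(447 + D)*(-2 - 6*11) = (447 + 0)*(-2 - 6*11) = 447*(-2 - 66) = 447*(-68) = -30396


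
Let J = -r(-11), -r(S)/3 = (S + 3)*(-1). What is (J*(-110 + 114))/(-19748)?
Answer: -24/4937 ≈ -0.0048613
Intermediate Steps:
r(S) = 9 + 3*S (r(S) = -3*(S + 3)*(-1) = -3*(3 + S)*(-1) = -3*(-3 - S) = 9 + 3*S)
J = 24 (J = -(9 + 3*(-11)) = -(9 - 33) = -1*(-24) = 24)
(J*(-110 + 114))/(-19748) = (24*(-110 + 114))/(-19748) = (24*4)*(-1/19748) = 96*(-1/19748) = -24/4937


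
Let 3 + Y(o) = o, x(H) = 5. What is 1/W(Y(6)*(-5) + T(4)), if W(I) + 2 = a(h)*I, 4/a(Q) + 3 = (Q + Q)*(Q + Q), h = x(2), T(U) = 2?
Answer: -97/246 ≈ -0.39431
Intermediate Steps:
Y(o) = -3 + o
h = 5
a(Q) = 4/(-3 + 4*Q**2) (a(Q) = 4/(-3 + (Q + Q)*(Q + Q)) = 4/(-3 + (2*Q)*(2*Q)) = 4/(-3 + 4*Q**2))
W(I) = -2 + 4*I/97 (W(I) = -2 + (4/(-3 + 4*5**2))*I = -2 + (4/(-3 + 4*25))*I = -2 + (4/(-3 + 100))*I = -2 + (4/97)*I = -2 + (4*(1/97))*I = -2 + 4*I/97)
1/W(Y(6)*(-5) + T(4)) = 1/(-2 + 4*((-3 + 6)*(-5) + 2)/97) = 1/(-2 + 4*(3*(-5) + 2)/97) = 1/(-2 + 4*(-15 + 2)/97) = 1/(-2 + (4/97)*(-13)) = 1/(-2 - 52/97) = 1/(-246/97) = -97/246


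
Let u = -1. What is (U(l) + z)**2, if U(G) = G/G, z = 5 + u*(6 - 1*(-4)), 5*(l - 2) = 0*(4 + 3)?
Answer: 16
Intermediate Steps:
l = 2 (l = 2 + (0*(4 + 3))/5 = 2 + (0*7)/5 = 2 + (1/5)*0 = 2 + 0 = 2)
z = -5 (z = 5 - (6 - 1*(-4)) = 5 - (6 + 4) = 5 - 1*10 = 5 - 10 = -5)
U(G) = 1
(U(l) + z)**2 = (1 - 5)**2 = (-4)**2 = 16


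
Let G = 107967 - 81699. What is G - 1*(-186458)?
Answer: 212726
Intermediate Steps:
G = 26268
G - 1*(-186458) = 26268 - 1*(-186458) = 26268 + 186458 = 212726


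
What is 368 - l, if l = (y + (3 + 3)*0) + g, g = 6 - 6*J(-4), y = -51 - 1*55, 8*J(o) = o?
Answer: 465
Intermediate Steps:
J(o) = o/8
y = -106 (y = -51 - 55 = -106)
g = 9 (g = 6 - 3*(-4)/4 = 6 - 6*(-1/2) = 6 + 3 = 9)
l = -97 (l = (-106 + (3 + 3)*0) + 9 = (-106 + 6*0) + 9 = (-106 + 0) + 9 = -106 + 9 = -97)
368 - l = 368 - 1*(-97) = 368 + 97 = 465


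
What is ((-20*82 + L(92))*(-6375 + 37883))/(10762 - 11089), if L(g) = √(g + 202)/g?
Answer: 51673120/327 - 55139*√6/7521 ≈ 1.5800e+5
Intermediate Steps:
L(g) = √(202 + g)/g
((-20*82 + L(92))*(-6375 + 37883))/(10762 - 11089) = ((-20*82 + √(202 + 92)/92)*(-6375 + 37883))/(10762 - 11089) = ((-1640 + √294/92)*31508)/(-327) = ((-1640 + (7*√6)/92)*31508)*(-1/327) = ((-1640 + 7*√6/92)*31508)*(-1/327) = (-51673120 + 55139*√6/23)*(-1/327) = 51673120/327 - 55139*√6/7521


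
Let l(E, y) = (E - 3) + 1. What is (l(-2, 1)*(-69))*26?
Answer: 7176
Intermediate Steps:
l(E, y) = -2 + E (l(E, y) = (-3 + E) + 1 = -2 + E)
(l(-2, 1)*(-69))*26 = ((-2 - 2)*(-69))*26 = -4*(-69)*26 = 276*26 = 7176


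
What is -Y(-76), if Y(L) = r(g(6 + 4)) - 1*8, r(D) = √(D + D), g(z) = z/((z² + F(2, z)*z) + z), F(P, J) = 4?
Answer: 8 - √30/15 ≈ 7.6348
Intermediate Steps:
g(z) = z/(z² + 5*z) (g(z) = z/((z² + 4*z) + z) = z/(z² + 5*z))
r(D) = √2*√D (r(D) = √(2*D) = √2*√D)
Y(L) = -8 + √30/15 (Y(L) = √2*√(1/(5 + (6 + 4))) - 1*8 = √2*√(1/(5 + 10)) - 8 = √2*√(1/15) - 8 = √2*(√15/15) - 8 = √30/15 - 8 = -8 + √30/15)
-Y(-76) = -(-8 + √30/15) = 8 - √30/15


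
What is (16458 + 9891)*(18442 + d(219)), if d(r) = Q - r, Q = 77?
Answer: 482186700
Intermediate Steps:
d(r) = 77 - r
(16458 + 9891)*(18442 + d(219)) = (16458 + 9891)*(18442 + (77 - 1*219)) = 26349*(18442 + (77 - 219)) = 26349*(18442 - 142) = 26349*18300 = 482186700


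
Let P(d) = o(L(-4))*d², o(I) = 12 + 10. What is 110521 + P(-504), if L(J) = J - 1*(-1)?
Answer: 5698873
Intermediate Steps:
L(J) = 1 + J (L(J) = J + 1 = 1 + J)
o(I) = 22
P(d) = 22*d²
110521 + P(-504) = 110521 + 22*(-504)² = 110521 + 22*254016 = 110521 + 5588352 = 5698873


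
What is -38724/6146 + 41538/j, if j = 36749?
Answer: -83412552/16132811 ≈ -5.1704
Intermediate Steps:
-38724/6146 + 41538/j = -38724/6146 + 41538/36749 = -38724*1/6146 + 41538*(1/36749) = -2766/439 + 41538/36749 = -83412552/16132811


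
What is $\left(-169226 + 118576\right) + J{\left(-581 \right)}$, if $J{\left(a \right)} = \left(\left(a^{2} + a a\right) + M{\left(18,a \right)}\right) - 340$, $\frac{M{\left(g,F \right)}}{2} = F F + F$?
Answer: $1298092$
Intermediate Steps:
$M{\left(g,F \right)} = 2 F + 2 F^{2}$ ($M{\left(g,F \right)} = 2 \left(F F + F\right) = 2 \left(F^{2} + F\right) = 2 \left(F + F^{2}\right) = 2 F + 2 F^{2}$)
$J{\left(a \right)} = -340 + 2 a^{2} + 2 a \left(1 + a\right)$ ($J{\left(a \right)} = \left(\left(a^{2} + a a\right) + 2 a \left(1 + a\right)\right) - 340 = \left(\left(a^{2} + a^{2}\right) + 2 a \left(1 + a\right)\right) - 340 = \left(2 a^{2} + 2 a \left(1 + a\right)\right) - 340 = -340 + 2 a^{2} + 2 a \left(1 + a\right)$)
$\left(-169226 + 118576\right) + J{\left(-581 \right)} = \left(-169226 + 118576\right) + \left(-340 + 2 \left(-581\right) + 4 \left(-581\right)^{2}\right) = -50650 - -1348742 = -50650 + 1348742 = 1298092$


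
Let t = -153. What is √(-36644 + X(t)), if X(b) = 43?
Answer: I*√36601 ≈ 191.31*I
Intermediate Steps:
√(-36644 + X(t)) = √(-36644 + 43) = √(-36601) = I*√36601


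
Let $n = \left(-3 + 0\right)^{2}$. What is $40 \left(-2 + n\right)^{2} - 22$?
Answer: $1938$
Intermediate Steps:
$n = 9$ ($n = \left(-3\right)^{2} = 9$)
$40 \left(-2 + n\right)^{2} - 22 = 40 \left(-2 + 9\right)^{2} - 22 = 40 \cdot 7^{2} - 22 = 40 \cdot 49 - 22 = 1960 - 22 = 1938$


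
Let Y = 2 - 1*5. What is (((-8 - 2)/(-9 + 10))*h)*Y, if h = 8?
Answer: 240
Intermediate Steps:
Y = -3 (Y = 2 - 5 = -3)
(((-8 - 2)/(-9 + 10))*h)*Y = (((-8 - 2)/(-9 + 10))*8)*(-3) = (-10/1*8)*(-3) = (-10*1*8)*(-3) = -10*8*(-3) = -80*(-3) = 240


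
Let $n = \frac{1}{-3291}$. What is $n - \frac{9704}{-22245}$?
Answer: $\frac{10637873}{24402765} \approx 0.43593$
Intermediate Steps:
$n = - \frac{1}{3291} \approx -0.00030386$
$n - \frac{9704}{-22245} = - \frac{1}{3291} - \frac{9704}{-22245} = - \frac{1}{3291} - - \frac{9704}{22245} = - \frac{1}{3291} + \frac{9704}{22245} = \frac{10637873}{24402765}$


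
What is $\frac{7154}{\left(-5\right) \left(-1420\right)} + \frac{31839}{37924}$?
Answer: $\frac{124341299}{67315100} \approx 1.8472$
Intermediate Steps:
$\frac{7154}{\left(-5\right) \left(-1420\right)} + \frac{31839}{37924} = \frac{7154}{7100} + 31839 \cdot \frac{1}{37924} = 7154 \cdot \frac{1}{7100} + \frac{31839}{37924} = \frac{3577}{3550} + \frac{31839}{37924} = \frac{124341299}{67315100}$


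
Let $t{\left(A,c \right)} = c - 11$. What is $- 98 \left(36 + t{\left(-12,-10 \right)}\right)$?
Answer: $-1470$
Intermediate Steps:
$t{\left(A,c \right)} = -11 + c$
$- 98 \left(36 + t{\left(-12,-10 \right)}\right) = - 98 \left(36 - 21\right) = \left(-98\right) 15 = -1470$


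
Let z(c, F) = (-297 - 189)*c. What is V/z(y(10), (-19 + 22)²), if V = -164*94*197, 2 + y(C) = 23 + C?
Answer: 1518476/7533 ≈ 201.58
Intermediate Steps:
y(C) = 21 + C (y(C) = -2 + (23 + C) = 21 + C)
z(c, F) = -486*c
V = -3036952 (V = -15416*197 = -3036952)
V/z(y(10), (-19 + 22)²) = -3036952*(-1/(486*(21 + 10))) = -3036952/((-486*31)) = -3036952/(-15066) = -3036952*(-1/15066) = 1518476/7533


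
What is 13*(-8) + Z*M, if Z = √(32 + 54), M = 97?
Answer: -104 + 97*√86 ≈ 795.54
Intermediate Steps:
Z = √86 ≈ 9.2736
13*(-8) + Z*M = 13*(-8) + √86*97 = -104 + 97*√86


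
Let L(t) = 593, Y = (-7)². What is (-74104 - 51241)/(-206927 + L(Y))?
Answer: 125345/206334 ≈ 0.60749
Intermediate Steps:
Y = 49
(-74104 - 51241)/(-206927 + L(Y)) = (-74104 - 51241)/(-206927 + 593) = -125345/(-206334) = -125345*(-1/206334) = 125345/206334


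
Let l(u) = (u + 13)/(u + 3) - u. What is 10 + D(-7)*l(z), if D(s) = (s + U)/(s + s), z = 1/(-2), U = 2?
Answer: 335/28 ≈ 11.964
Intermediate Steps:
z = -1/2 ≈ -0.50000
l(u) = -u + (13 + u)/(3 + u) (l(u) = (13 + u)/(3 + u) - u = -u + (13 + u)/(3 + u))
D(s) = (2 + s)/(2*s) (D(s) = (s + 2)/(s + s) = (2 + s)/((2*s)) = (2 + s)*(1/(2*s)) = (2 + s)/(2*s))
10 + D(-7)*l(z) = 10 + ((1/2)*(2 - 7)/(-7))*((13 - (-1/2)**2 - 2*(-1/2))/(3 - 1/2)) = 10 + ((1/2)*(-1/7)*(-5))*((13 - 1*1/4 + 1)/(5/2)) = 10 + 5*(2*(13 - 1/4 + 1)/5)/14 = 10 + 5*((2/5)*(55/4))/14 = 10 + (5/14)*(11/2) = 10 + 55/28 = 335/28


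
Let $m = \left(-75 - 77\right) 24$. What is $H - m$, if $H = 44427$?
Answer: $48075$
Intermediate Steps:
$m = -3648$ ($m = \left(-152\right) 24 = -3648$)
$H - m = 44427 - -3648 = 44427 + 3648 = 48075$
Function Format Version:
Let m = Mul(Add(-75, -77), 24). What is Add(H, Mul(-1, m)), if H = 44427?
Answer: 48075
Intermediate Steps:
m = -3648 (m = Mul(-152, 24) = -3648)
Add(H, Mul(-1, m)) = Add(44427, Mul(-1, -3648)) = Add(44427, 3648) = 48075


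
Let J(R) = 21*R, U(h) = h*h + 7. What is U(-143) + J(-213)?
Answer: 15983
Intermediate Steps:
U(h) = 7 + h**2 (U(h) = h**2 + 7 = 7 + h**2)
U(-143) + J(-213) = (7 + (-143)**2) + 21*(-213) = (7 + 20449) - 4473 = 20456 - 4473 = 15983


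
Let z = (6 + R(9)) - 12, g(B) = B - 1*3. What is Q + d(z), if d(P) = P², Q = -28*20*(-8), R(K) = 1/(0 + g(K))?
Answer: 162505/36 ≈ 4514.0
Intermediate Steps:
g(B) = -3 + B (g(B) = B - 3 = -3 + B)
R(K) = 1/(-3 + K) (R(K) = 1/(0 + (-3 + K)) = 1/(-3 + K))
Q = 4480 (Q = -560*(-8) = 4480)
z = -35/6 (z = (6 + 1/(-3 + 9)) - 12 = (6 + 1/6) - 12 = (6 + ⅙) - 12 = 37/6 - 12 = -35/6 ≈ -5.8333)
Q + d(z) = 4480 + (-35/6)² = 4480 + 1225/36 = 162505/36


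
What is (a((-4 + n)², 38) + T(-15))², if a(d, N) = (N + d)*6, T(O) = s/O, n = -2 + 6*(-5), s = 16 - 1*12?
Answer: 14413443136/225 ≈ 6.4060e+7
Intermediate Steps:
s = 4 (s = 16 - 12 = 4)
n = -32 (n = -2 - 30 = -32)
T(O) = 4/O
a(d, N) = 6*N + 6*d
(a((-4 + n)², 38) + T(-15))² = ((6*38 + 6*(-4 - 32)²) + 4/(-15))² = ((228 + 6*(-36)²) + 4*(-1/15))² = ((228 + 6*1296) - 4/15)² = ((228 + 7776) - 4/15)² = (8004 - 4/15)² = (120056/15)² = 14413443136/225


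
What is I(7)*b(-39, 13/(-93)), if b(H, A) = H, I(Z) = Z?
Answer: -273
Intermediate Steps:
I(7)*b(-39, 13/(-93)) = 7*(-39) = -273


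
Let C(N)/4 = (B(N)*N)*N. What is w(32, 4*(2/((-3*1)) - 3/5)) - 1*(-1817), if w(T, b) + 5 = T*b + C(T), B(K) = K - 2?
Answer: 1867948/15 ≈ 1.2453e+5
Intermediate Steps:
B(K) = -2 + K
C(N) = 4*N**2*(-2 + N) (C(N) = 4*(((-2 + N)*N)*N) = 4*((N*(-2 + N))*N) = 4*(N**2*(-2 + N)) = 4*N**2*(-2 + N))
w(T, b) = -5 + T*b + 4*T**2*(-2 + T) (w(T, b) = -5 + (T*b + 4*T**2*(-2 + T)) = -5 + T*b + 4*T**2*(-2 + T))
w(32, 4*(2/((-3*1)) - 3/5)) - 1*(-1817) = (-5 + 32*(4*(2/((-3*1)) - 3/5)) + 4*32**2*(-2 + 32)) - 1*(-1817) = (-5 + 32*(4*(2/(-3) - 3*1/5)) + 4*1024*30) + 1817 = (-5 + 32*(4*(2*(-1/3) - 3/5)) + 122880) + 1817 = (-5 + 32*(4*(-2/3 - 3/5)) + 122880) + 1817 = (-5 + 32*(4*(-19/15)) + 122880) + 1817 = (-5 + 32*(-76/15) + 122880) + 1817 = (-5 - 2432/15 + 122880) + 1817 = 1840693/15 + 1817 = 1867948/15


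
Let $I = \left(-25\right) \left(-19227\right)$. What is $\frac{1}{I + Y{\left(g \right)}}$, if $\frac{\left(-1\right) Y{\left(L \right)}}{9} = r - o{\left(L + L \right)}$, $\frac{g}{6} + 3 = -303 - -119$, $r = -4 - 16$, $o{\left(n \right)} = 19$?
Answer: $\frac{1}{481026} \approx 2.0789 \cdot 10^{-6}$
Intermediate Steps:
$r = -20$ ($r = -4 - 16 = -20$)
$g = -1122$ ($g = -18 + 6 \left(-303 - -119\right) = -18 + 6 \left(-303 + 119\right) = -18 + 6 \left(-184\right) = -18 - 1104 = -1122$)
$Y{\left(L \right)} = 351$ ($Y{\left(L \right)} = - 9 \left(-20 - 19\right) = \left(-9\right) \left(-39\right) = 351$)
$I = 480675$
$\frac{1}{I + Y{\left(g \right)}} = \frac{1}{480675 + 351} = \frac{1}{481026}$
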